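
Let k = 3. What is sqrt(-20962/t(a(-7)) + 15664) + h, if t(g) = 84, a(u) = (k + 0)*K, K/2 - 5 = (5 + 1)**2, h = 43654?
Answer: 43654 + sqrt(27191094)/42 ≈ 43778.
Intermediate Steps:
K = 82 (K = 10 + 2*(5 + 1)**2 = 10 + 2*6**2 = 10 + 2*36 = 10 + 72 = 82)
a(u) = 246 (a(u) = (3 + 0)*82 = 3*82 = 246)
sqrt(-20962/t(a(-7)) + 15664) + h = sqrt(-20962/84 + 15664) + 43654 = sqrt(-20962*1/84 + 15664) + 43654 = sqrt(-10481/42 + 15664) + 43654 = sqrt(647407/42) + 43654 = sqrt(27191094)/42 + 43654 = 43654 + sqrt(27191094)/42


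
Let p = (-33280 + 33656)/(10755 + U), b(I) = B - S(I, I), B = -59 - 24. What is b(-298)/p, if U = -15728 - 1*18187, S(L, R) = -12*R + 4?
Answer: 10604385/47 ≈ 2.2563e+5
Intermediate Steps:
S(L, R) = 4 - 12*R
B = -83
U = -33915 (U = -15728 - 18187 = -33915)
b(I) = -87 + 12*I (b(I) = -83 - (4 - 12*I) = -83 + (-4 + 12*I) = -87 + 12*I)
p = -47/2895 (p = (-33280 + 33656)/(10755 - 33915) = 376/(-23160) = 376*(-1/23160) = -47/2895 ≈ -0.016235)
b(-298)/p = (-87 + 12*(-298))/(-47/2895) = (-87 - 3576)*(-2895/47) = -3663*(-2895/47) = 10604385/47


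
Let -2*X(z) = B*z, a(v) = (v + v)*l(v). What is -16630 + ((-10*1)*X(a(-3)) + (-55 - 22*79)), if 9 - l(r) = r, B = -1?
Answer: -18063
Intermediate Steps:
l(r) = 9 - r
a(v) = 2*v*(9 - v) (a(v) = (v + v)*(9 - v) = (2*v)*(9 - v) = 2*v*(9 - v))
X(z) = z/2 (X(z) = -(-1)*z/2 = z/2)
-16630 + ((-10*1)*X(a(-3)) + (-55 - 22*79)) = -16630 + ((-10*1)*((2*(-3)*(9 - 1*(-3)))/2) + (-55 - 22*79)) = -16630 + (-5*2*(-3)*(9 + 3) + (-55 - 1738)) = -16630 + (-5*2*(-3)*12 - 1793) = -16630 + (-5*(-72) - 1793) = -16630 + (-10*(-36) - 1793) = -16630 + (360 - 1793) = -16630 - 1433 = -18063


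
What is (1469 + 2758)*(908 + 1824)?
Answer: 11548164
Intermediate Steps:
(1469 + 2758)*(908 + 1824) = 4227*2732 = 11548164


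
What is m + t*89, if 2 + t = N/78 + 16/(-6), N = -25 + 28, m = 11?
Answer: -31271/78 ≈ -400.91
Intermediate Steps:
N = 3
t = -361/78 (t = -2 + (3/78 + 16/(-6)) = -2 + (3*(1/78) + 16*(-1/6)) = -2 + (1/26 - 8/3) = -2 - 205/78 = -361/78 ≈ -4.6282)
m + t*89 = 11 - 361/78*89 = 11 - 32129/78 = -31271/78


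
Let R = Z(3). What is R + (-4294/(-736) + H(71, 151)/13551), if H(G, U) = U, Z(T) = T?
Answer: 44109869/4986768 ≈ 8.8454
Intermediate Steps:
R = 3
R + (-4294/(-736) + H(71, 151)/13551) = 3 + (-4294/(-736) + 151/13551) = 3 + (-4294*(-1/736) + 151*(1/13551)) = 3 + (2147/368 + 151/13551) = 3 + 29149565/4986768 = 44109869/4986768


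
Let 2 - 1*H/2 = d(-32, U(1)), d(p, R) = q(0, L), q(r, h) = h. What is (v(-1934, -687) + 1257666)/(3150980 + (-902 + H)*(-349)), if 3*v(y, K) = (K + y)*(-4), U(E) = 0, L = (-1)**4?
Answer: 1891741/5197620 ≈ 0.36396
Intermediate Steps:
L = 1
d(p, R) = 1
H = 2 (H = 4 - 2*1 = 4 - 2 = 2)
v(y, K) = -4*K/3 - 4*y/3 (v(y, K) = ((K + y)*(-4))/3 = (-4*K - 4*y)/3 = -4*K/3 - 4*y/3)
(v(-1934, -687) + 1257666)/(3150980 + (-902 + H)*(-349)) = ((-4/3*(-687) - 4/3*(-1934)) + 1257666)/(3150980 + (-902 + 2)*(-349)) = ((916 + 7736/3) + 1257666)/(3150980 - 900*(-349)) = (10484/3 + 1257666)/(3150980 + 314100) = (3783482/3)/3465080 = (3783482/3)*(1/3465080) = 1891741/5197620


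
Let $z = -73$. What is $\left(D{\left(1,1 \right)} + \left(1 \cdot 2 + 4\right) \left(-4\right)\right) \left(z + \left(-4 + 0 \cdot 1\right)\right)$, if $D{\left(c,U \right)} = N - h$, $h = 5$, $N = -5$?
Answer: $2618$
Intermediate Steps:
$D{\left(c,U \right)} = -10$ ($D{\left(c,U \right)} = -5 - 5 = -10$)
$\left(D{\left(1,1 \right)} + \left(1 \cdot 2 + 4\right) \left(-4\right)\right) \left(z + \left(-4 + 0 \cdot 1\right)\right) = \left(-10 + \left(1 \cdot 2 + 4\right) \left(-4\right)\right) \left(-73 + \left(-4 + 0 \cdot 1\right)\right) = \left(-10 + \left(2 + 4\right) \left(-4\right)\right) \left(-73 + \left(-4 + 0\right)\right) = \left(-10 + 6 \left(-4\right)\right) \left(-73 - 4\right) = \left(-10 - 24\right) \left(-77\right) = \left(-34\right) \left(-77\right) = 2618$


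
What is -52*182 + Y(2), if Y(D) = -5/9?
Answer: -85181/9 ≈ -9464.6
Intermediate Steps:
Y(D) = -5/9 (Y(D) = -5*1/9 = -5/9)
-52*182 + Y(2) = -52*182 - 5/9 = -9464 - 5/9 = -85181/9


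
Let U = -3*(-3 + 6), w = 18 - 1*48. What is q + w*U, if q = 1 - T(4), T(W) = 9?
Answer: 262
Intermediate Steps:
q = -8 (q = 1 - 1*9 = 1 - 9 = -8)
w = -30 (w = 18 - 48 = -30)
U = -9 (U = -3*3 = -9)
q + w*U = -8 - 30*(-9) = -8 + 270 = 262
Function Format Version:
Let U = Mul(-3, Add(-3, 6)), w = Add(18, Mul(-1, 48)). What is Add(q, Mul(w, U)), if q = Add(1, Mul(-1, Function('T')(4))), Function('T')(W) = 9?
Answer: 262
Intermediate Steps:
q = -8 (q = Add(1, Mul(-1, 9)) = Add(1, -9) = -8)
w = -30 (w = Add(18, -48) = -30)
U = -9 (U = Mul(-3, 3) = -9)
Add(q, Mul(w, U)) = Add(-8, Mul(-30, -9)) = Add(-8, 270) = 262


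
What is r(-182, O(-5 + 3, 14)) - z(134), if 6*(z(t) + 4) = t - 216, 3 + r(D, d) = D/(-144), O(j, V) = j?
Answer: 1147/72 ≈ 15.931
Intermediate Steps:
r(D, d) = -3 - D/144 (r(D, d) = -3 + D/(-144) = -3 + D*(-1/144) = -3 - D/144)
z(t) = -40 + t/6 (z(t) = -4 + (t - 216)/6 = -4 + (-216 + t)/6 = -4 + (-36 + t/6) = -40 + t/6)
r(-182, O(-5 + 3, 14)) - z(134) = (-3 - 1/144*(-182)) - (-40 + (1/6)*134) = (-3 + 91/72) - (-40 + 67/3) = -125/72 - 1*(-53/3) = -125/72 + 53/3 = 1147/72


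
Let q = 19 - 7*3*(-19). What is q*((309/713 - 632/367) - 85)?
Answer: -9438125664/261671 ≈ -36069.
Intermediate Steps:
q = 418 (q = 19 - 21*(-19) = 19 + 399 = 418)
q*((309/713 - 632/367) - 85) = 418*((309/713 - 632/367) - 85) = 418*(-337213/261671 - 85) = 418*(-22579248/261671) = -9438125664/261671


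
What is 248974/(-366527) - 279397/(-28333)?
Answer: 95352363877/10384809491 ≈ 9.1819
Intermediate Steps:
248974/(-366527) - 279397/(-28333) = 248974*(-1/366527) - 279397*(-1/28333) = -248974/366527 + 279397/28333 = 95352363877/10384809491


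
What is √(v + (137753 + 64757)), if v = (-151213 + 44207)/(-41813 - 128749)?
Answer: 47*√666740247117/85281 ≈ 450.01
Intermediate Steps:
v = 53503/85281 (v = -107006/(-170562) = -107006*(-1/170562) = 53503/85281 ≈ 0.62737)
√(v + (137753 + 64757)) = √(53503/85281 + (137753 + 64757)) = √(53503/85281 + 202510) = √(17270308813/85281) = 47*√666740247117/85281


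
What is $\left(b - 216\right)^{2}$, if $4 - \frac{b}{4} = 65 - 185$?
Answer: $78400$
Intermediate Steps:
$b = 496$ ($b = 16 - 4 \left(65 - 185\right) = 16 - -480 = 16 + 480 = 496$)
$\left(b - 216\right)^{2} = \left(496 - 216\right)^{2} = 280^{2} = 78400$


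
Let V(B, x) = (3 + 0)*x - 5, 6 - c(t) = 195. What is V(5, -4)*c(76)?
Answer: 3213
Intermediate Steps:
c(t) = -189 (c(t) = 6 - 1*195 = 6 - 195 = -189)
V(B, x) = -5 + 3*x (V(B, x) = 3*x - 5 = -5 + 3*x)
V(5, -4)*c(76) = (-5 + 3*(-4))*(-189) = (-5 - 12)*(-189) = -17*(-189) = 3213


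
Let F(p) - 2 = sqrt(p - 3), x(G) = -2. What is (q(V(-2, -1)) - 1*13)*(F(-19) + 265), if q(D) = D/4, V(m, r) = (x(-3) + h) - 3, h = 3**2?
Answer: -3204 - 12*I*sqrt(22) ≈ -3204.0 - 56.285*I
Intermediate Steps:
h = 9
V(m, r) = 4 (V(m, r) = (-2 + 9) - 3 = 7 - 3 = 4)
q(D) = D/4 (q(D) = D*(1/4) = D/4)
F(p) = 2 + sqrt(-3 + p) (F(p) = 2 + sqrt(p - 3) = 2 + sqrt(-3 + p))
(q(V(-2, -1)) - 1*13)*(F(-19) + 265) = ((1/4)*4 - 1*13)*((2 + sqrt(-3 - 19)) + 265) = (1 - 13)*((2 + sqrt(-22)) + 265) = -12*((2 + I*sqrt(22)) + 265) = -12*(267 + I*sqrt(22)) = -3204 - 12*I*sqrt(22)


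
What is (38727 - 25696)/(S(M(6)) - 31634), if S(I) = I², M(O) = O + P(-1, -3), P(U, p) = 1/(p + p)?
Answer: -469116/1137599 ≈ -0.41237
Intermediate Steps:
P(U, p) = 1/(2*p)
M(O) = -⅙ + O (M(O) = O + (½)/(-3) = O + (½)*(-⅓) = O - ⅙ = -⅙ + O)
(38727 - 25696)/(S(M(6)) - 31634) = (38727 - 25696)/((-⅙ + 6)² - 31634) = 13031/((35/6)² - 31634) = 13031/(1225/36 - 31634) = 13031/(-1137599/36) = 13031*(-36/1137599) = -469116/1137599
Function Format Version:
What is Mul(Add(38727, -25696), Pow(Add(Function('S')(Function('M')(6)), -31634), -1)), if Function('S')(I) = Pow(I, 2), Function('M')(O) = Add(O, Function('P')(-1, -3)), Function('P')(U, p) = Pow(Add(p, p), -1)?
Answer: Rational(-469116, 1137599) ≈ -0.41237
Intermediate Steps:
Function('P')(U, p) = Mul(Rational(1, 2), Pow(p, -1)) (Function('P')(U, p) = Pow(Mul(2, p), -1) = Mul(Rational(1, 2), Pow(p, -1)))
Function('M')(O) = Add(Rational(-1, 6), O) (Function('M')(O) = Add(O, Mul(Rational(1, 2), Pow(-3, -1))) = Add(O, Mul(Rational(1, 2), Rational(-1, 3))) = Add(O, Rational(-1, 6)) = Add(Rational(-1, 6), O))
Mul(Add(38727, -25696), Pow(Add(Function('S')(Function('M')(6)), -31634), -1)) = Mul(Add(38727, -25696), Pow(Add(Pow(Add(Rational(-1, 6), 6), 2), -31634), -1)) = Mul(13031, Pow(Add(Pow(Rational(35, 6), 2), -31634), -1)) = Mul(13031, Pow(Add(Rational(1225, 36), -31634), -1)) = Mul(13031, Pow(Rational(-1137599, 36), -1)) = Mul(13031, Rational(-36, 1137599)) = Rational(-469116, 1137599)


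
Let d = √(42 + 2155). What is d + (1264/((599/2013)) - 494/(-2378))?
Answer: 3025477601/712211 + 13*√13 ≈ 4294.9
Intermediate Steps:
d = 13*√13 (d = √2197 = 13*√13 ≈ 46.872)
d + (1264/((599/2013)) - 494/(-2378)) = 13*√13 + (1264/((599/2013)) - 494/(-2378)) = 13*√13 + (1264/((599*(1/2013))) - 494*(-1/2378)) = 13*√13 + (1264/(599/2013) + 247/1189) = 13*√13 + (1264*(2013/599) + 247/1189) = 13*√13 + (2544432/599 + 247/1189) = 13*√13 + 3025477601/712211 = 3025477601/712211 + 13*√13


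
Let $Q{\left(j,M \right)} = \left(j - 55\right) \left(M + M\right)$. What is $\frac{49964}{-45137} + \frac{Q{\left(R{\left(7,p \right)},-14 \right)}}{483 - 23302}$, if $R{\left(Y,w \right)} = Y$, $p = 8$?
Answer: $- \frac{1200792644}{1029981203} \approx -1.1658$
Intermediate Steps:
$Q{\left(j,M \right)} = 2 M \left(-55 + j\right)$ ($Q{\left(j,M \right)} = \left(-55 + j\right) 2 M = 2 M \left(-55 + j\right)$)
$\frac{49964}{-45137} + \frac{Q{\left(R{\left(7,p \right)},-14 \right)}}{483 - 23302} = \frac{49964}{-45137} + \frac{2 \left(-14\right) \left(-55 + 7\right)}{483 - 23302} = 49964 \left(- \frac{1}{45137}\right) + \frac{2 \left(-14\right) \left(-48\right)}{483 - 23302} = - \frac{49964}{45137} + \frac{1344}{-22819} = - \frac{49964}{45137} + 1344 \left(- \frac{1}{22819}\right) = - \frac{49964}{45137} - \frac{1344}{22819} = - \frac{1200792644}{1029981203}$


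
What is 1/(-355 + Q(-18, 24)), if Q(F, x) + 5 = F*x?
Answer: -1/792 ≈ -0.0012626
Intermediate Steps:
Q(F, x) = -5 + F*x
1/(-355 + Q(-18, 24)) = 1/(-355 + (-5 - 18*24)) = 1/(-355 + (-5 - 432)) = 1/(-355 - 437) = 1/(-792) = -1/792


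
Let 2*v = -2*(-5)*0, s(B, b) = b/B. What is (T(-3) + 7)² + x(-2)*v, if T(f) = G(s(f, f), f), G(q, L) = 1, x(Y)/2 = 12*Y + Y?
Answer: 64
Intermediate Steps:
x(Y) = 26*Y (x(Y) = 2*(12*Y + Y) = 2*(13*Y) = 26*Y)
T(f) = 1
v = 0 (v = (-2*(-5)*0)/2 = (10*0)/2 = (½)*0 = 0)
(T(-3) + 7)² + x(-2)*v = (1 + 7)² + (26*(-2))*0 = 8² - 52*0 = 64 + 0 = 64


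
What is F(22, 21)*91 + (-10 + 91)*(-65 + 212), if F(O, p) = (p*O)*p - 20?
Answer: 892969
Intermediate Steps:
F(O, p) = -20 + O*p**2 (F(O, p) = (O*p)*p - 20 = O*p**2 - 20 = -20 + O*p**2)
F(22, 21)*91 + (-10 + 91)*(-65 + 212) = (-20 + 22*21**2)*91 + (-10 + 91)*(-65 + 212) = (-20 + 22*441)*91 + 81*147 = (-20 + 9702)*91 + 11907 = 9682*91 + 11907 = 881062 + 11907 = 892969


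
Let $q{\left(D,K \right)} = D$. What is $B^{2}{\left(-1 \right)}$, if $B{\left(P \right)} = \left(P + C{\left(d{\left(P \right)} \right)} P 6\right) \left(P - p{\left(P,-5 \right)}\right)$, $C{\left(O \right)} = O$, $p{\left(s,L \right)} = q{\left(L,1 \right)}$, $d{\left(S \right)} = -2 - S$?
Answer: $400$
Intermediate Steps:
$p{\left(s,L \right)} = L$
$B{\left(P \right)} = \left(5 + P\right) \left(P + 6 P \left(-2 - P\right)\right)$ ($B{\left(P \right)} = \left(P + \left(-2 - P\right) P 6\right) \left(P - -5\right) = \left(P + P \left(-2 - P\right) 6\right) \left(P + 5\right) = \left(P + 6 P \left(-2 - P\right)\right) \left(5 + P\right) = \left(5 + P\right) \left(P + 6 P \left(-2 - P\right)\right)$)
$B^{2}{\left(-1 \right)} = \left(- (-55 - -41 - 6 \left(-1\right)^{2})\right)^{2} = \left(- (-55 + 41 - 6)\right)^{2} = \left(\left(-1\right) \left(-20\right)\right)^{2} = 20^{2} = 400$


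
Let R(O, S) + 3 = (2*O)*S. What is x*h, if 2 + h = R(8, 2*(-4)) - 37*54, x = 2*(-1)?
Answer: 4262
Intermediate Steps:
x = -2
R(O, S) = -3 + 2*O*S (R(O, S) = -3 + (2*O)*S = -3 + 2*O*S)
h = -2131 (h = -2 + ((-3 + 2*8*(2*(-4))) - 37*54) = -2 + ((-3 + 2*8*(-8)) - 1998) = -2 + ((-3 - 128) - 1998) = -2 + (-131 - 1998) = -2 - 2129 = -2131)
x*h = -2*(-2131) = 4262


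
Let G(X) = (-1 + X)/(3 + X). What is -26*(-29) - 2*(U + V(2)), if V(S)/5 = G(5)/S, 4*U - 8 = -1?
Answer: 748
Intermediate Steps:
G(X) = (-1 + X)/(3 + X)
U = 7/4 (U = 2 + (¼)*(-1) = 2 - ¼ = 7/4 ≈ 1.7500)
V(S) = 5/(2*S) (V(S) = 5*(((-1 + 5)/(3 + 5))/S) = 5*((4/8)/S) = 5*(((⅛)*4)/S) = 5*(1/(2*S)) = 5/(2*S))
-26*(-29) - 2*(U + V(2)) = -26*(-29) - 2*(7/4 + (5/2)/2) = 754 - 2*(7/4 + (5/2)*(½)) = 754 - 2*(7/4 + 5/4) = 754 - 2*3 = 754 - 6 = 748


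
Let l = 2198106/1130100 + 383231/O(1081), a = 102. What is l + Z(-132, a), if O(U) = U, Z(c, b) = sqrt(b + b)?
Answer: 72577584281/203606350 + 2*sqrt(51) ≈ 370.74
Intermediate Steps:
Z(c, b) = sqrt(2)*sqrt(b) (Z(c, b) = sqrt(2*b) = sqrt(2)*sqrt(b))
l = 72577584281/203606350 (l = 2198106/1130100 + 383231/1081 = 2198106*(1/1130100) + 383231*(1/1081) = 366351/188350 + 383231/1081 = 72577584281/203606350 ≈ 356.46)
l + Z(-132, a) = 72577584281/203606350 + sqrt(2)*sqrt(102) = 72577584281/203606350 + 2*sqrt(51)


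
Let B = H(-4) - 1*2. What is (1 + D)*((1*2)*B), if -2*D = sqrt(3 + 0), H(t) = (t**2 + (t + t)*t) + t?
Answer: 84 - 42*sqrt(3) ≈ 11.254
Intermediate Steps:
H(t) = t + 3*t**2 (H(t) = (t**2 + (2*t)*t) + t = (t**2 + 2*t**2) + t = 3*t**2 + t = t + 3*t**2)
D = -sqrt(3)/2 (D = -sqrt(3 + 0)/2 = -sqrt(3)/2 ≈ -0.86602)
B = 42 (B = -4*(1 + 3*(-4)) - 1*2 = -4*(1 - 12) - 2 = -4*(-11) - 2 = 44 - 2 = 42)
(1 + D)*((1*2)*B) = (1 - sqrt(3)/2)*((1*2)*42) = (1 - sqrt(3)/2)*(2*42) = (1 - sqrt(3)/2)*84 = 84 - 42*sqrt(3)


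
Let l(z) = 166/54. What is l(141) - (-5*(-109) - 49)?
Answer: -13309/27 ≈ -492.93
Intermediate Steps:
l(z) = 83/27 (l(z) = 166*(1/54) = 83/27)
l(141) - (-5*(-109) - 49) = 83/27 - (-5*(-109) - 49) = 83/27 - (545 - 49) = 83/27 - 1*496 = 83/27 - 496 = -13309/27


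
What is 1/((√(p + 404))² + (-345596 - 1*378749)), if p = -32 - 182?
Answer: -1/724155 ≈ -1.3809e-6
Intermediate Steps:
p = -214
1/((√(p + 404))² + (-345596 - 1*378749)) = 1/((√(-214 + 404))² + (-345596 - 1*378749)) = 1/((√190)² + (-345596 - 378749)) = 1/(190 - 724345) = 1/(-724155) = -1/724155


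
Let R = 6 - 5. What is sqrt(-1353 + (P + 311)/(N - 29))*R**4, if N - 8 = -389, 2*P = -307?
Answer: I*sqrt(9100155)/82 ≈ 36.788*I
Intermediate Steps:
P = -307/2 (P = (1/2)*(-307) = -307/2 ≈ -153.50)
N = -381 (N = 8 - 389 = -381)
R = 1
sqrt(-1353 + (P + 311)/(N - 29))*R**4 = sqrt(-1353 + (-307/2 + 311)/(-381 - 29))*1**4 = sqrt(-1353 + (315/2)/(-410))*1 = sqrt(-1353 + (315/2)*(-1/410))*1 = sqrt(-1353 - 63/164)*1 = sqrt(-221955/164)*1 = (I*sqrt(9100155)/82)*1 = I*sqrt(9100155)/82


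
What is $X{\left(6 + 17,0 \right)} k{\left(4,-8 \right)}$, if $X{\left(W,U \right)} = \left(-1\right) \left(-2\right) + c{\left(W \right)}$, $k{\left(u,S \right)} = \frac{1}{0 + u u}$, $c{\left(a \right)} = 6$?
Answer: $\frac{1}{2} \approx 0.5$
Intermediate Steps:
$k{\left(u,S \right)} = \frac{1}{u^{2}}$ ($k{\left(u,S \right)} = \frac{1}{0 + u^{2}} = \frac{1}{u^{2}}$)
$X{\left(W,U \right)} = 8$ ($X{\left(W,U \right)} = \left(-1\right) \left(-2\right) + 6 = 2 + 6 = 8$)
$X{\left(6 + 17,0 \right)} k{\left(4,-8 \right)} = \frac{8}{16} = 8 \cdot \frac{1}{16} = \frac{1}{2}$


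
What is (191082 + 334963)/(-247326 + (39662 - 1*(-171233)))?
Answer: -526045/36431 ≈ -14.439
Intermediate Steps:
(191082 + 334963)/(-247326 + (39662 - 1*(-171233))) = 526045/(-247326 + (39662 + 171233)) = 526045/(-247326 + 210895) = 526045/(-36431) = 526045*(-1/36431) = -526045/36431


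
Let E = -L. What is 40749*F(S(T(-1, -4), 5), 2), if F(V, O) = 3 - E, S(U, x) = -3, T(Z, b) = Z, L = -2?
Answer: 40749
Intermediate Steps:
E = 2 (E = -1*(-2) = 2)
F(V, O) = 1 (F(V, O) = 3 - 1*2 = 3 - 2 = 1)
40749*F(S(T(-1, -4), 5), 2) = 40749*1 = 40749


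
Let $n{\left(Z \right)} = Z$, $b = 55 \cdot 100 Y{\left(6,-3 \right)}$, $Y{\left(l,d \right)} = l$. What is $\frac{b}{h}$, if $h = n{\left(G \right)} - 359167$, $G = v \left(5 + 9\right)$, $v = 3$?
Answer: $- \frac{264}{2873} \approx -0.09189$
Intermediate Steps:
$b = 33000$ ($b = 55 \cdot 100 \cdot 6 = 5500 \cdot 6 = 33000$)
$G = 42$ ($G = 3 \left(5 + 9\right) = 3 \cdot 14 = 42$)
$h = -359125$ ($h = 42 - 359167 = -359125$)
$\frac{b}{h} = \frac{33000}{-359125} = 33000 \left(- \frac{1}{359125}\right) = - \frac{264}{2873}$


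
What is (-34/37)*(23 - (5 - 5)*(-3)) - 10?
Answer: -1152/37 ≈ -31.135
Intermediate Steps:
(-34/37)*(23 - (5 - 5)*(-3)) - 10 = (-34*1/37)*(23 - 0*(-3)) - 10 = -34*(23 - 1*0)/37 - 10 = -34*(23 + 0)/37 - 10 = -34/37*23 - 10 = -782/37 - 10 = -1152/37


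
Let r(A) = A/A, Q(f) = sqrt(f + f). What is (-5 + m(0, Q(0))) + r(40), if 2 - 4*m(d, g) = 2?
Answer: -4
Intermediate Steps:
Q(f) = sqrt(2)*sqrt(f) (Q(f) = sqrt(2*f) = sqrt(2)*sqrt(f))
r(A) = 1
m(d, g) = 0 (m(d, g) = 1/2 - 1/4*2 = 1/2 - 1/2 = 0)
(-5 + m(0, Q(0))) + r(40) = (-5 + 0) + 1 = -5 + 1 = -4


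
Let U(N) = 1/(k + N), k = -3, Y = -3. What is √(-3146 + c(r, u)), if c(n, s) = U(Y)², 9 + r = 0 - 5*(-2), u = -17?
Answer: I*√113255/6 ≈ 56.089*I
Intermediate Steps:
r = 1 (r = -9 + (0 - 5*(-2)) = -9 + (0 + 10) = -9 + 10 = 1)
U(N) = 1/(-3 + N)
c(n, s) = 1/36 (c(n, s) = (1/(-3 - 3))² = (1/(-6))² = (-⅙)² = 1/36)
√(-3146 + c(r, u)) = √(-3146 + 1/36) = √(-113255/36) = I*√113255/6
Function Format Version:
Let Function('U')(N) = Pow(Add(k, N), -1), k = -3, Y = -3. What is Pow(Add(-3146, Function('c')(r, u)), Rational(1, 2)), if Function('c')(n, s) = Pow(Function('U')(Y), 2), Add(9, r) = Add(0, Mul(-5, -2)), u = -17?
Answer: Mul(Rational(1, 6), I, Pow(113255, Rational(1, 2))) ≈ Mul(56.089, I)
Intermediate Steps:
r = 1 (r = Add(-9, Add(0, Mul(-5, -2))) = Add(-9, Add(0, 10)) = Add(-9, 10) = 1)
Function('U')(N) = Pow(Add(-3, N), -1)
Function('c')(n, s) = Rational(1, 36) (Function('c')(n, s) = Pow(Pow(Add(-3, -3), -1), 2) = Pow(Pow(-6, -1), 2) = Pow(Rational(-1, 6), 2) = Rational(1, 36))
Pow(Add(-3146, Function('c')(r, u)), Rational(1, 2)) = Pow(Add(-3146, Rational(1, 36)), Rational(1, 2)) = Pow(Rational(-113255, 36), Rational(1, 2)) = Mul(Rational(1, 6), I, Pow(113255, Rational(1, 2)))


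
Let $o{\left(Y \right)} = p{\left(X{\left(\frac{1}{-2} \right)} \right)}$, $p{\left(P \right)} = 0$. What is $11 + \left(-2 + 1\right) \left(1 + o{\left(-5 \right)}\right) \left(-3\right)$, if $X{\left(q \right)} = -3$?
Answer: $14$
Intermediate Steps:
$o{\left(Y \right)} = 0$
$11 + \left(-2 + 1\right) \left(1 + o{\left(-5 \right)}\right) \left(-3\right) = 11 + \left(-2 + 1\right) \left(1 + 0\right) \left(-3\right) = 11 + \left(-1\right) 1 \left(-3\right) = 11 - -3 = 11 + 3 = 14$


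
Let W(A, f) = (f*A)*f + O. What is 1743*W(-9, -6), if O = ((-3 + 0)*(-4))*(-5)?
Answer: -669312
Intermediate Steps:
O = -60 (O = -3*(-4)*(-5) = 12*(-5) = -60)
W(A, f) = -60 + A*f² (W(A, f) = (f*A)*f - 60 = (A*f)*f - 60 = A*f² - 60 = -60 + A*f²)
1743*W(-9, -6) = 1743*(-60 - 9*(-6)²) = 1743*(-60 - 9*36) = 1743*(-60 - 324) = 1743*(-384) = -669312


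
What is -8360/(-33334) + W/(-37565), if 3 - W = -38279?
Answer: -481024394/626095855 ≈ -0.76829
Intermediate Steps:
W = 38282 (W = 3 - 1*(-38279) = 3 + 38279 = 38282)
-8360/(-33334) + W/(-37565) = -8360/(-33334) + 38282/(-37565) = -8360*(-1/33334) + 38282*(-1/37565) = 4180/16667 - 38282/37565 = -481024394/626095855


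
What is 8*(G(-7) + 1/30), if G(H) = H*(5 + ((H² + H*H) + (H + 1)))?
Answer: -81476/15 ≈ -5431.7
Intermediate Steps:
G(H) = H*(6 + H + 2*H²) (G(H) = H*(5 + ((H² + H²) + (1 + H))) = H*(5 + (2*H² + (1 + H))) = H*(5 + (1 + H + 2*H²)) = H*(6 + H + 2*H²))
8*(G(-7) + 1/30) = 8*(-7*(6 - 7 + 2*(-7)²) + 1/30) = 8*(-7*(6 - 7 + 2*49) + 1/30) = 8*(-7*(6 - 7 + 98) + 1/30) = 8*(-7*97 + 1/30) = 8*(-679 + 1/30) = 8*(-20369/30) = -81476/15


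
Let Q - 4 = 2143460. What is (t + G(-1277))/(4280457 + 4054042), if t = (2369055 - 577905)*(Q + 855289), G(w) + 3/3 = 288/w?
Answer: 6859043388706585/10643155223 ≈ 6.4446e+5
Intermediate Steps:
Q = 2143464 (Q = 4 + 2143460 = 2143464)
G(w) = -1 + 288/w
t = 5371216435950 (t = (2369055 - 577905)*(2143464 + 855289) = 1791150*2998753 = 5371216435950)
(t + G(-1277))/(4280457 + 4054042) = (5371216435950 + (288 - 1*(-1277))/(-1277))/(4280457 + 4054042) = (5371216435950 - (288 + 1277)/1277)/8334499 = (5371216435950 - 1/1277*1565)*(1/8334499) = (5371216435950 - 1565/1277)*(1/8334499) = (6859043388706585/1277)*(1/8334499) = 6859043388706585/10643155223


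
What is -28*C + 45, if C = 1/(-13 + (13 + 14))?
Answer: 43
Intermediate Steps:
C = 1/14 (C = 1/(-13 + 27) = 1/14 ≈ 0.071429)
-28*C + 45 = -28*1/14 + 45 = -2 + 45 = 43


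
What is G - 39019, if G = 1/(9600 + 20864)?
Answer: -1188674815/30464 ≈ -39019.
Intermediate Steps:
G = 1/30464 ≈ 3.2826e-5
G - 39019 = 1/30464 - 39019 = -1188674815/30464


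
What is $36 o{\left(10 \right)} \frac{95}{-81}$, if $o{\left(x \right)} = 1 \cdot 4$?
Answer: $- \frac{1520}{9} \approx -168.89$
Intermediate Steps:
$o{\left(x \right)} = 4$
$36 o{\left(10 \right)} \frac{95}{-81} = 36 \cdot 4 \frac{95}{-81} = 144 \cdot 95 \left(- \frac{1}{81}\right) = 144 \left(- \frac{95}{81}\right) = - \frac{1520}{9}$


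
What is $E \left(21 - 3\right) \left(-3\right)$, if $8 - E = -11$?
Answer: $-1026$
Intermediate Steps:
$E = 19$ ($E = 8 - -11 = 8 + 11 = 19$)
$E \left(21 - 3\right) \left(-3\right) = 19 \left(21 - 3\right) \left(-3\right) = 19 \cdot 18 \left(-3\right) = 342 \left(-3\right) = -1026$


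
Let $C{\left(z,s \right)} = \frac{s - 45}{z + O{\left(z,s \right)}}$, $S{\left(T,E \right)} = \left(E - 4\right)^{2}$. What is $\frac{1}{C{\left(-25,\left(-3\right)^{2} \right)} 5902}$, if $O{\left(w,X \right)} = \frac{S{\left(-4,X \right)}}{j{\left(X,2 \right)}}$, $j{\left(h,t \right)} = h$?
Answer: $\frac{25}{239031} \approx 0.00010459$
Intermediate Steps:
$S{\left(T,E \right)} = \left(-4 + E\right)^{2}$
$O{\left(w,X \right)} = \frac{\left(-4 + X\right)^{2}}{X}$
$C{\left(z,s \right)} = \frac{-45 + s}{z + \frac{\left(-4 + s\right)^{2}}{s}}$ ($C{\left(z,s \right)} = \frac{s - 45}{z + \frac{\left(-4 + s\right)^{2}}{s}} = \frac{-45 + s}{z + \frac{\left(-4 + s\right)^{2}}{s}}$)
$\frac{1}{C{\left(-25,\left(-3\right)^{2} \right)} 5902} = \frac{1}{\frac{\left(-3\right)^{2} \left(-45 + \left(-3\right)^{2}\right)}{\left(-4 + \left(-3\right)^{2}\right)^{2} + \left(-3\right)^{2} \left(-25\right)} 5902} = \frac{1}{9 \frac{1}{\left(-4 + 9\right)^{2} + 9 \left(-25\right)} \left(-45 + 9\right)} \frac{1}{5902} = \frac{1}{9 \frac{1}{5^{2} - 225} \left(-36\right)} \frac{1}{5902} = \frac{1}{9 \frac{1}{25 - 225} \left(-36\right)} \frac{1}{5902} = \frac{1}{9 \frac{1}{-200} \left(-36\right)} \frac{1}{5902} = \frac{1}{9 \left(- \frac{1}{200}\right) \left(-36\right)} \frac{1}{5902} = \frac{1}{\frac{81}{50}} \cdot \frac{1}{5902} = \frac{50}{81} \cdot \frac{1}{5902} = \frac{25}{239031}$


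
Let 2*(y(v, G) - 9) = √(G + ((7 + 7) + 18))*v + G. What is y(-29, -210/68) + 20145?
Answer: 1370367/68 - 29*√33422/68 ≈ 20075.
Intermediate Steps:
y(v, G) = 9 + G/2 + v*√(32 + G)/2 (y(v, G) = 9 + (√(G + ((7 + 7) + 18))*v + G)/2 = 9 + (√(G + (14 + 18))*v + G)/2 = 9 + (√(G + 32)*v + G)/2 = 9 + (√(32 + G)*v + G)/2 = 9 + (v*√(32 + G) + G)/2 = 9 + (G + v*√(32 + G))/2 = 9 + (G/2 + v*√(32 + G)/2) = 9 + G/2 + v*√(32 + G)/2)
y(-29, -210/68) + 20145 = (9 + (-210/68)/2 + (½)*(-29)*√(32 - 210/68)) + 20145 = (9 + (-210*1/68)/2 + (½)*(-29)*√(32 - 210*1/68)) + 20145 = (9 + (½)*(-105/34) + (½)*(-29)*√(32 - 105/34)) + 20145 = (9 - 105/68 + (½)*(-29)*√(983/34)) + 20145 = (9 - 105/68 + (½)*(-29)*(√33422/34)) + 20145 = (9 - 105/68 - 29*√33422/68) + 20145 = (507/68 - 29*√33422/68) + 20145 = 1370367/68 - 29*√33422/68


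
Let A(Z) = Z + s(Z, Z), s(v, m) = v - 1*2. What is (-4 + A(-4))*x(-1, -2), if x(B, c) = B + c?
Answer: 42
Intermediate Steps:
s(v, m) = -2 + v (s(v, m) = v - 2 = -2 + v)
A(Z) = -2 + 2*Z (A(Z) = Z + (-2 + Z) = -2 + 2*Z)
(-4 + A(-4))*x(-1, -2) = (-4 + (-2 + 2*(-4)))*(-1 - 2) = (-4 + (-2 - 8))*(-3) = (-4 - 10)*(-3) = -14*(-3) = 42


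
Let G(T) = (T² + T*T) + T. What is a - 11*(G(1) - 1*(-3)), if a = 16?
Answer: -50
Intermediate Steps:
G(T) = T + 2*T² (G(T) = (T² + T²) + T = 2*T² + T = T + 2*T²)
a - 11*(G(1) - 1*(-3)) = 16 - 11*(1*(1 + 2*1) - 1*(-3)) = 16 - 11*(1*(1 + 2) + 3) = 16 - 11*(1*3 + 3) = 16 - 11*(3 + 3) = 16 - 11*6 = 16 - 66 = -50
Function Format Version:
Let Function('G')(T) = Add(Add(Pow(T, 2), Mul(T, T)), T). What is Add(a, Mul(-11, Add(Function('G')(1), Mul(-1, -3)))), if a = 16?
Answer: -50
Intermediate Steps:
Function('G')(T) = Add(T, Mul(2, Pow(T, 2))) (Function('G')(T) = Add(Add(Pow(T, 2), Pow(T, 2)), T) = Add(Mul(2, Pow(T, 2)), T) = Add(T, Mul(2, Pow(T, 2))))
Add(a, Mul(-11, Add(Function('G')(1), Mul(-1, -3)))) = Add(16, Mul(-11, Add(Mul(1, Add(1, Mul(2, 1))), Mul(-1, -3)))) = Add(16, Mul(-11, Add(Mul(1, Add(1, 2)), 3))) = Add(16, Mul(-11, Add(Mul(1, 3), 3))) = Add(16, Mul(-11, Add(3, 3))) = Add(16, Mul(-11, 6)) = Add(16, -66) = -50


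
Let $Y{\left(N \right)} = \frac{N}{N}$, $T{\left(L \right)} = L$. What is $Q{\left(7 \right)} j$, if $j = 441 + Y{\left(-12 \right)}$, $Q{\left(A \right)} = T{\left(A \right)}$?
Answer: $3094$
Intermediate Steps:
$Q{\left(A \right)} = A$
$Y{\left(N \right)} = 1$
$j = 442$ ($j = 441 + 1 = 442$)
$Q{\left(7 \right)} j = 7 \cdot 442 = 3094$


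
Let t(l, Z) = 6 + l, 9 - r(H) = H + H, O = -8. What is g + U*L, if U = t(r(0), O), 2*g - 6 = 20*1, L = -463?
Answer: -6932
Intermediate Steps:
r(H) = 9 - 2*H (r(H) = 9 - (H + H) = 9 - 2*H)
g = 13 (g = 3 + (20*1)/2 = 3 + (½)*20 = 3 + 10 = 13)
U = 15 (U = 6 + (9 - 2*0) = 6 + (9 + 0) = 6 + 9 = 15)
g + U*L = 13 + 15*(-463) = 13 - 6945 = -6932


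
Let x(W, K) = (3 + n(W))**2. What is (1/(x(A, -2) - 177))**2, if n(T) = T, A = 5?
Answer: 1/12769 ≈ 7.8315e-5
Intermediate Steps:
x(W, K) = (3 + W)**2
(1/(x(A, -2) - 177))**2 = (1/((3 + 5)**2 - 177))**2 = (1/(8**2 - 177))**2 = (1/(64 - 177))**2 = (1/(-113))**2 = (-1/113)**2 = 1/12769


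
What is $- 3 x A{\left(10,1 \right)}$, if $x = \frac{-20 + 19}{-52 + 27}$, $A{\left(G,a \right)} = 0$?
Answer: $0$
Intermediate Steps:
$x = \frac{1}{25}$ ($x = - \frac{1}{-25} = \left(-1\right) \left(- \frac{1}{25}\right) = \frac{1}{25} \approx 0.04$)
$- 3 x A{\left(10,1 \right)} = \left(-3\right) \frac{1}{25} \cdot 0 = \left(- \frac{3}{25}\right) 0 = 0$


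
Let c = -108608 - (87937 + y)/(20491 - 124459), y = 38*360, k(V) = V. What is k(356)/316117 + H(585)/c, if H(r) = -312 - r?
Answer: 33500678027644/3569484080558459 ≈ 0.0093853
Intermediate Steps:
y = 13680
c = -11291654927/103968 (c = -108608 - (87937 + 13680)/(20491 - 124459) = -108608 - 101617/(-103968) = -108608 - 101617*(-1)/103968 = -108608 - 1*(-101617/103968) = -108608 + 101617/103968 = -11291654927/103968 ≈ -1.0861e+5)
k(356)/316117 + H(585)/c = 356/316117 + (-312 - 1*585)/(-11291654927/103968) = 356*(1/316117) + (-312 - 585)*(-103968/11291654927) = 356/316117 - 897*(-103968/11291654927) = 356/316117 + 93259296/11291654927 = 33500678027644/3569484080558459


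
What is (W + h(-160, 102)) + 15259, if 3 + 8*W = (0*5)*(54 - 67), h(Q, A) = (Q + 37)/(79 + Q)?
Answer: 3296191/216 ≈ 15260.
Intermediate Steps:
h(Q, A) = (37 + Q)/(79 + Q)
W = -3/8 (W = -3/8 + ((0*5)*(54 - 67))/8 = -3/8 + (0*(-13))/8 = -3/8 + (⅛)*0 = -3/8 + 0 = -3/8 ≈ -0.37500)
(W + h(-160, 102)) + 15259 = (-3/8 + (37 - 160)/(79 - 160)) + 15259 = (-3/8 - 123/(-81)) + 15259 = (-3/8 - 1/81*(-123)) + 15259 = (-3/8 + 41/27) + 15259 = 247/216 + 15259 = 3296191/216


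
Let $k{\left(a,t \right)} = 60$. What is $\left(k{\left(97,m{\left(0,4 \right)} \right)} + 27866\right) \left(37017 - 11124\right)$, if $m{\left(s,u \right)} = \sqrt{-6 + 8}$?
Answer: $723087918$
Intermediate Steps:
$m{\left(s,u \right)} = \sqrt{2}$
$\left(k{\left(97,m{\left(0,4 \right)} \right)} + 27866\right) \left(37017 - 11124\right) = \left(60 + 27866\right) \left(37017 - 11124\right) = 27926 \cdot 25893 = 723087918$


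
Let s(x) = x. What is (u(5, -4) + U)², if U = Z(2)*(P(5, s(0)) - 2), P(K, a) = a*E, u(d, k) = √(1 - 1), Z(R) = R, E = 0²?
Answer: 16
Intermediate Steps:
E = 0
u(d, k) = 0 (u(d, k) = √0 = 0)
P(K, a) = 0 (P(K, a) = a*0 = 0)
U = -4 (U = 2*(0 - 2) = 2*(-2) = -4)
(u(5, -4) + U)² = (0 - 4)² = (-4)² = 16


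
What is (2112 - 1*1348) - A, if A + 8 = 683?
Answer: 89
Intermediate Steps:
A = 675 (A = -8 + 683 = 675)
(2112 - 1*1348) - A = (2112 - 1*1348) - 1*675 = (2112 - 1348) - 675 = 764 - 675 = 89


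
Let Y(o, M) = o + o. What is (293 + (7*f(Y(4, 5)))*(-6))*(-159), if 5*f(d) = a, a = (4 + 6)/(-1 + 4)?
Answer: -42135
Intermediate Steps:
a = 10/3 ≈ 3.3333
Y(o, M) = 2*o
f(d) = ⅔ (f(d) = (⅕)*(10/3) = ⅔)
(293 + (7*f(Y(4, 5)))*(-6))*(-159) = (293 + (7*(⅔))*(-6))*(-159) = (293 + (14/3)*(-6))*(-159) = (293 - 28)*(-159) = 265*(-159) = -42135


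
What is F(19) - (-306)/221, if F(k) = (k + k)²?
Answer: 18790/13 ≈ 1445.4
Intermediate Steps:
F(k) = 4*k² (F(k) = (2*k)² = 4*k²)
F(19) - (-306)/221 = 4*19² - (-306)/221 = 4*361 - (-306)/221 = 1444 - 1*(-18/13) = 1444 + 18/13 = 18790/13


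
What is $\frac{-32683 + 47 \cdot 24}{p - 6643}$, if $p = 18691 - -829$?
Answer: $- \frac{31555}{12877} \approx -2.4505$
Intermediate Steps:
$p = 19520$ ($p = 18691 + 829 = 19520$)
$\frac{-32683 + 47 \cdot 24}{p - 6643} = \frac{-32683 + 47 \cdot 24}{19520 - 6643} = \frac{-32683 + 1128}{12877} = \left(-31555\right) \frac{1}{12877} = - \frac{31555}{12877}$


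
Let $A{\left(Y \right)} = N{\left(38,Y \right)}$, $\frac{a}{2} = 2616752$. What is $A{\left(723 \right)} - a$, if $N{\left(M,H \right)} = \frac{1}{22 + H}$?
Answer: $- \frac{3898960479}{745} \approx -5.2335 \cdot 10^{6}$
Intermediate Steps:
$a = 5233504$ ($a = 2 \cdot 2616752 = 5233504$)
$A{\left(Y \right)} = \frac{1}{22 + Y}$
$A{\left(723 \right)} - a = \frac{1}{22 + 723} - 5233504 = \frac{1}{745} - 5233504 = - \frac{3898960479}{745}$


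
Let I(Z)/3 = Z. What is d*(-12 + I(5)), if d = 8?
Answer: 24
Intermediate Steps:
I(Z) = 3*Z
d*(-12 + I(5)) = 8*(-12 + 3*5) = 8*(-12 + 15) = 8*3 = 24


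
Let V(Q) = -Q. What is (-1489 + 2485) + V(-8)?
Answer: 1004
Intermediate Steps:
(-1489 + 2485) + V(-8) = (-1489 + 2485) - 1*(-8) = 996 + 8 = 1004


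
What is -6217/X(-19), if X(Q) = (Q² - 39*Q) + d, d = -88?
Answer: -6217/1014 ≈ -6.1312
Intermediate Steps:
X(Q) = -88 + Q² - 39*Q (X(Q) = (Q² - 39*Q) - 88 = -88 + Q² - 39*Q)
-6217/X(-19) = -6217/(-88 + (-19)² - 39*(-19)) = -6217/(-88 + 361 + 741) = -6217/1014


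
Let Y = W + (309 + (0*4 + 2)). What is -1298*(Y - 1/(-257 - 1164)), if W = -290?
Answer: -38734916/1421 ≈ -27259.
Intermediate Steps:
Y = 21 (Y = -290 + (309 + (0*4 + 2)) = -290 + (309 + (0 + 2)) = -290 + (309 + 2) = -290 + 311 = 21)
-1298*(Y - 1/(-257 - 1164)) = -1298*(21 - 1/(-257 - 1164)) = -1298*(21 - 1/(-1421)) = -1298*(21 - 1*(-1/1421)) = -1298*(21 + 1/1421) = -1298*29842/1421 = -38734916/1421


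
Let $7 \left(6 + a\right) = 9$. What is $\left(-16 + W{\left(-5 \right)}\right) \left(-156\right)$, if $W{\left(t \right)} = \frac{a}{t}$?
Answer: $\frac{82212}{35} \approx 2348.9$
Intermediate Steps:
$a = - \frac{33}{7}$ ($a = -6 + \frac{1}{7} \cdot 9 = -6 + \frac{9}{7} = - \frac{33}{7} \approx -4.7143$)
$W{\left(t \right)} = - \frac{33}{7 t}$
$\left(-16 + W{\left(-5 \right)}\right) \left(-156\right) = \left(-16 - \frac{33}{7 \left(-5\right)}\right) \left(-156\right) = \left(-16 - - \frac{33}{35}\right) \left(-156\right) = \left(-16 + \frac{33}{35}\right) \left(-156\right) = \left(- \frac{527}{35}\right) \left(-156\right) = \frac{82212}{35}$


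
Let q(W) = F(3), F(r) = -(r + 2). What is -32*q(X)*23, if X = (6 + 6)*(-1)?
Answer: 3680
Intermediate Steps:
F(r) = -2 - r (F(r) = -(2 + r) = -2 - r)
X = -12 (X = 12*(-1) = -12)
q(W) = -5 (q(W) = -2 - 1*3 = -2 - 3 = -5)
-32*q(X)*23 = -32*(-5)*23 = 160*23 = 3680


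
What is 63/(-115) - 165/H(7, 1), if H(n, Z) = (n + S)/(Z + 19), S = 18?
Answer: -15243/115 ≈ -132.55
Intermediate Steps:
H(n, Z) = (18 + n)/(19 + Z) (H(n, Z) = (n + 18)/(Z + 19) = (18 + n)/(19 + Z))
63/(-115) - 165/H(7, 1) = 63/(-115) - 165*(19 + 1)/(18 + 7) = 63*(-1/115) - 165/(25/20) = -63/115 - 165/((1/20)*25) = -63/115 - 165/5/4 = -63/115 - 165*⅘ = -63/115 - 132 = -15243/115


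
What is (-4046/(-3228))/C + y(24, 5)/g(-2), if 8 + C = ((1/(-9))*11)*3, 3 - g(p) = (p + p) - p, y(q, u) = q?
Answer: 12623/2690 ≈ 4.6926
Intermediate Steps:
g(p) = 3 - p (g(p) = 3 - ((p + p) - p) = 3 - (2*p - p) = 3 - p)
C = -35/3 (C = -8 + ((1/(-9))*11)*3 = -8 + ((1*(-⅑))*11)*3 = -8 - ⅑*11*3 = -8 - 11/9*3 = -8 - 11/3 = -35/3 ≈ -11.667)
(-4046/(-3228))/C + y(24, 5)/g(-2) = (-4046/(-3228))/(-35/3) + 24/(3 - 1*(-2)) = -4046*(-1/3228)*(-3/35) + 24/(3 + 2) = (2023/1614)*(-3/35) + 24/5 = -289/2690 + 24*(⅕) = -289/2690 + 24/5 = 12623/2690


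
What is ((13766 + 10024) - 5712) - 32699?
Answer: -14621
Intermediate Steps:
((13766 + 10024) - 5712) - 32699 = (23790 - 5712) - 32699 = 18078 - 32699 = -14621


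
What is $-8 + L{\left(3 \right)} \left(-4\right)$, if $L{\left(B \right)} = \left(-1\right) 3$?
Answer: $4$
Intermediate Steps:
$L{\left(B \right)} = -3$
$-8 + L{\left(3 \right)} \left(-4\right) = -8 - -12 = -8 + 12 = 4$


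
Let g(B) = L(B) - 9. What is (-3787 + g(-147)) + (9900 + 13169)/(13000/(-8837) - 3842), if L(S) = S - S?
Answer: -129134066937/33964754 ≈ -3802.0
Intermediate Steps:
L(S) = 0
g(B) = -9 (g(B) = 0 - 9 = -9)
(-3787 + g(-147)) + (9900 + 13169)/(13000/(-8837) - 3842) = (-3787 - 9) + (9900 + 13169)/(13000/(-8837) - 3842) = -3796 + 23069/(13000*(-1/8837) - 3842) = -3796 + 23069/(-13000/8837 - 3842) = -3796 + 23069/(-33964754/8837) = -3796 + 23069*(-8837/33964754) = -3796 - 203860753/33964754 = -129134066937/33964754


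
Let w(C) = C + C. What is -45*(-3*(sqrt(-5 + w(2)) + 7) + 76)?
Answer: -2475 + 135*I ≈ -2475.0 + 135.0*I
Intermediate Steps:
w(C) = 2*C
-45*(-3*(sqrt(-5 + w(2)) + 7) + 76) = -45*(-3*(sqrt(-5 + 2*2) + 7) + 76) = -45*(-3*(sqrt(-5 + 4) + 7) + 76) = -45*(-3*(sqrt(-1) + 7) + 76) = -45*(-3*(I + 7) + 76) = -45*(-3*(7 + I) + 76) = -45*((-21 - 3*I) + 76) = -45*(55 - 3*I) = -2475 + 135*I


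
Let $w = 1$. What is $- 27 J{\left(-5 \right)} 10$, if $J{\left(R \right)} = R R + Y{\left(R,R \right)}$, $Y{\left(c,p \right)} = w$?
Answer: $-7020$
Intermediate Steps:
$Y{\left(c,p \right)} = 1$
$J{\left(R \right)} = 1 + R^{2}$ ($J{\left(R \right)} = R R + 1 = R^{2} + 1 = 1 + R^{2}$)
$- 27 J{\left(-5 \right)} 10 = - 27 \left(1 + \left(-5\right)^{2}\right) 10 = - 27 \left(1 + 25\right) 10 = \left(-27\right) 26 \cdot 10 = \left(-702\right) 10 = -7020$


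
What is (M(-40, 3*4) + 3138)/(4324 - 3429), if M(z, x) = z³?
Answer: -60862/895 ≈ -68.002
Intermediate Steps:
(M(-40, 3*4) + 3138)/(4324 - 3429) = ((-40)³ + 3138)/(4324 - 3429) = (-64000 + 3138)/895 = -60862*1/895 = -60862/895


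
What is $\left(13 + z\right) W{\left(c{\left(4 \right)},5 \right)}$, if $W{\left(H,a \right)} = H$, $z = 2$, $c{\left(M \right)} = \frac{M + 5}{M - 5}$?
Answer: $-135$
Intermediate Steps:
$c{\left(M \right)} = \frac{5 + M}{-5 + M}$
$\left(13 + z\right) W{\left(c{\left(4 \right)},5 \right)} = \left(13 + 2\right) \frac{5 + 4}{-5 + 4} = 15 \frac{1}{-1} \cdot 9 = 15 \left(\left(-1\right) 9\right) = 15 \left(-9\right) = -135$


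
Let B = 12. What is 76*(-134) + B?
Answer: -10172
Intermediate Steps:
76*(-134) + B = 76*(-134) + 12 = -10184 + 12 = -10172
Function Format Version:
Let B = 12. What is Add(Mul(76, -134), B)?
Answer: -10172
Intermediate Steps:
Add(Mul(76, -134), B) = Add(Mul(76, -134), 12) = Add(-10184, 12) = -10172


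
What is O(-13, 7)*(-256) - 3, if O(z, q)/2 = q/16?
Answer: -227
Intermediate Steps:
O(z, q) = q/8 (O(z, q) = 2*(q/16) = q/8)
O(-13, 7)*(-256) - 3 = ((⅛)*7)*(-256) - 3 = (7/8)*(-256) - 3 = -224 - 3 = -227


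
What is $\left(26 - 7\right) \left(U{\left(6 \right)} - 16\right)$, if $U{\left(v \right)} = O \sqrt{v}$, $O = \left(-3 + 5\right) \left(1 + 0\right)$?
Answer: $-304 + 38 \sqrt{6} \approx -210.92$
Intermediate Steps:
$O = 2$ ($O = 2 \cdot 1 = 2$)
$U{\left(v \right)} = 2 \sqrt{v}$
$\left(26 - 7\right) \left(U{\left(6 \right)} - 16\right) = \left(26 - 7\right) \left(2 \sqrt{6} - 16\right) = \left(26 - 7\right) \left(-16 + 2 \sqrt{6}\right) = 19 \left(-16 + 2 \sqrt{6}\right) = -304 + 38 \sqrt{6}$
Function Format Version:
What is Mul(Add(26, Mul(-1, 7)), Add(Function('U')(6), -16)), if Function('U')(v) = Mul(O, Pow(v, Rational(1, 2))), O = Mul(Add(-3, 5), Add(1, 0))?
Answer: Add(-304, Mul(38, Pow(6, Rational(1, 2)))) ≈ -210.92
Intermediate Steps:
O = 2 (O = Mul(2, 1) = 2)
Function('U')(v) = Mul(2, Pow(v, Rational(1, 2)))
Mul(Add(26, Mul(-1, 7)), Add(Function('U')(6), -16)) = Mul(Add(26, Mul(-1, 7)), Add(Mul(2, Pow(6, Rational(1, 2))), -16)) = Mul(Add(26, -7), Add(-16, Mul(2, Pow(6, Rational(1, 2))))) = Mul(19, Add(-16, Mul(2, Pow(6, Rational(1, 2))))) = Add(-304, Mul(38, Pow(6, Rational(1, 2))))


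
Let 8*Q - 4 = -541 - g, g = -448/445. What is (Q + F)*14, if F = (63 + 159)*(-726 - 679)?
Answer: -7774466819/1780 ≈ -4.3677e+6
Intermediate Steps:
g = -448/445 (g = -448*1/445 = -448/445 ≈ -1.0067)
Q = -238517/3560 (Q = 1/2 + (-541 - 1*(-448/445))/8 = 1/2 + (-541 + 448/445)/8 = 1/2 + (1/8)*(-240297/445) = 1/2 - 240297/3560 = -238517/3560 ≈ -66.999)
F = -311910 (F = 222*(-1405) = -311910)
(Q + F)*14 = (-238517/3560 - 311910)*14 = -1110638117/3560*14 = -7774466819/1780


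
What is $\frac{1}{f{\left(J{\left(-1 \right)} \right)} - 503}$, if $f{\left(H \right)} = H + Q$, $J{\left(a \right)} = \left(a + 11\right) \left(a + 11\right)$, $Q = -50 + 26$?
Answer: $- \frac{1}{427} \approx -0.0023419$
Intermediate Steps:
$Q = -24$
$J{\left(a \right)} = \left(11 + a\right)^{2}$ ($J{\left(a \right)} = \left(11 + a\right) \left(11 + a\right) = \left(11 + a\right)^{2}$)
$f{\left(H \right)} = -24 + H$ ($f{\left(H \right)} = H - 24 = -24 + H$)
$\frac{1}{f{\left(J{\left(-1 \right)} \right)} - 503} = \frac{1}{\left(-24 + \left(11 - 1\right)^{2}\right) - 503} = \frac{1}{\left(-24 + 10^{2}\right) - 503} = \frac{1}{\left(-24 + 100\right) - 503} = \frac{1}{76 - 503} = \frac{1}{-427} = - \frac{1}{427}$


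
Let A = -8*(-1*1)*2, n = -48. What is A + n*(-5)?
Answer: 256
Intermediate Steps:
A = 16 (A = -(-8)*2 = -8*(-2) = 16)
A + n*(-5) = 16 - 48*(-5) = 16 + 240 = 256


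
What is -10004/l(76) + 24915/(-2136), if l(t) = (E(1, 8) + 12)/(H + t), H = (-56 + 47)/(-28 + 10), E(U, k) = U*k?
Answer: -136265993/3560 ≈ -38277.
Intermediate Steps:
H = ½ (H = -9/(-18) = -9*(-1/18) = ½ ≈ 0.50000)
l(t) = 20/(½ + t) (l(t) = (1*8 + 12)/(½ + t) = (8 + 12)/(½ + t) = 20/(½ + t))
-10004/l(76) + 24915/(-2136) = -10004/(40/(1 + 2*76)) + 24915/(-2136) = -10004/(40/(1 + 152)) + 24915*(-1/2136) = -10004/(40/153) - 8305/712 = -10004/(40*(1/153)) - 8305/712 = -10004/40/153 - 8305/712 = -10004*153/40 - 8305/712 = -382653/10 - 8305/712 = -136265993/3560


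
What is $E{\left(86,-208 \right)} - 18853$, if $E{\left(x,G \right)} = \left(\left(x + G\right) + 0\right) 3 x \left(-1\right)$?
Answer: $12623$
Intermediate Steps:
$E{\left(x,G \right)} = - x \left(3 G + 3 x\right)$ ($E{\left(x,G \right)} = \left(\left(G + x\right) + 0\right) 3 x \left(-1\right) = \left(G + x\right) 3 x \left(-1\right) = \left(3 G + 3 x\right) x \left(-1\right) = x \left(3 G + 3 x\right) \left(-1\right) = - x \left(3 G + 3 x\right)$)
$E{\left(86,-208 \right)} - 18853 = \left(-3\right) 86 \left(-208 + 86\right) - 18853 = \left(-3\right) 86 \left(-122\right) - 18853 = 31476 - 18853 = 12623$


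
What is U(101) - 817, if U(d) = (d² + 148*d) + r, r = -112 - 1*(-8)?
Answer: 24228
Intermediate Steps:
r = -104 (r = -112 + 8 = -104)
U(d) = -104 + d² + 148*d (U(d) = (d² + 148*d) - 104 = -104 + d² + 148*d)
U(101) - 817 = (-104 + 101² + 148*101) - 817 = (-104 + 10201 + 14948) - 817 = 25045 - 817 = 24228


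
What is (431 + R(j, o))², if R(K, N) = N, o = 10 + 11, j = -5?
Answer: 204304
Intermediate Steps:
o = 21
(431 + R(j, o))² = (431 + 21)² = 452² = 204304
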